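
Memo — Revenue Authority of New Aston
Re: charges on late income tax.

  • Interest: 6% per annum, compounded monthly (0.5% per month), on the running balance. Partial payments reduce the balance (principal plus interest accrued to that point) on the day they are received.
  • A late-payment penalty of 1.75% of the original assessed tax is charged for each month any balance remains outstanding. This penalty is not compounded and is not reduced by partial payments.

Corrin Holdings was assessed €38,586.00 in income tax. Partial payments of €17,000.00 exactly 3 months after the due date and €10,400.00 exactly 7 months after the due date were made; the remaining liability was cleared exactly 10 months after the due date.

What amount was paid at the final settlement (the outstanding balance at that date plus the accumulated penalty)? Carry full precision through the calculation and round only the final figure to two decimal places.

€19,151.06

Balance at month 3: €38,586.0000 × (1 + 0.005)^3 = €39,167.6888…
After €17,000.00 payment: €39,167.6888… − €17,000.00 = €22,167.6888…
Balance at month 7: €22,167.6888… × (1 + 0.005)^4 = €22,614.3788…
After €10,400.00 payment: €22,614.3788… − €10,400.00 = €12,214.3788…
Balance at month 10: €12,214.3788… × (1 + 0.005)^3 = €12,398.5121…
Penalty: 10 × 1.75% × €38,586.00 = €6,752.55
Final settlement = outstanding balance + penalty = €12,398.5121… + €6,752.55 = €19,151.06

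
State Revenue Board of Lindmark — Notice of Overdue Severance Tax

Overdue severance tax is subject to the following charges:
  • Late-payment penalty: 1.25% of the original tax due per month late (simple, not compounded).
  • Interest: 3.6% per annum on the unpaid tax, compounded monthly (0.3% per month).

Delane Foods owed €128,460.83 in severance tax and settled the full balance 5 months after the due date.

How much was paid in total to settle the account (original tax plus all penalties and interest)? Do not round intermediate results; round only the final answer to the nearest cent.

Late-payment penalty: 5 × 1.25% × €128,460.83 = €8,028.80…
Interest: €128,460.83 × ((1 + 0.003)^5 − 1) = €128,460.83 × 0.0150903… = €1,938.5087…
Total = €128,460.83 + €8,028.8019… + €1,938.5087… = €138,428.14

€138,428.14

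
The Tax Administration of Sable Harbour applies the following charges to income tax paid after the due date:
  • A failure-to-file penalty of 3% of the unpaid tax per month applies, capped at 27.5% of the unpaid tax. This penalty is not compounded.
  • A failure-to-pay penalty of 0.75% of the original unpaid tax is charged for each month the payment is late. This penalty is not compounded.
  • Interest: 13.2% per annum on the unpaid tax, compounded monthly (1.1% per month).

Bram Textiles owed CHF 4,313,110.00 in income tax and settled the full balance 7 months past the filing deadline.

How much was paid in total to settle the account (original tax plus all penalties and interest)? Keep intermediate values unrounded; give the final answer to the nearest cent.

Failure-to-file: 7 × 3% × CHF 4,313,110.00 = CHF 905,753.10 (under the 27.5% cap)
Failure-to-pay penalty: 7 × 0.75% × CHF 4,313,110.00 = CHF 226,438.28…
Interest: CHF 4,313,110.00 × ((1 + 0.011)^7 − 1) = CHF 4,313,110.00 × 0.0795881… = CHF 343,272.2336…
Total = CHF 4,313,110.00 + CHF 1,132,191.3750 + CHF 343,272.2336… = CHF 5,788,573.61

CHF 5,788,573.61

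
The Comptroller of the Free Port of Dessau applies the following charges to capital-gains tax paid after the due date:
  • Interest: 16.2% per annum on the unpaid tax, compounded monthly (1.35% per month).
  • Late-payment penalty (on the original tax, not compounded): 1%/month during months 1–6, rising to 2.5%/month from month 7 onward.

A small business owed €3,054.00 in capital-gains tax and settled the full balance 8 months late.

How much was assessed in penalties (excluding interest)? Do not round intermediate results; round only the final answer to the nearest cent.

Penalty, months 1–6: 6 × 1% × €3,054.00 = €183.24
Penalty, months 7–8: 2 × 2.5% × €3,054.00 = €152.70
Total penalty = €183.24 + €152.70 = €335.94

€335.94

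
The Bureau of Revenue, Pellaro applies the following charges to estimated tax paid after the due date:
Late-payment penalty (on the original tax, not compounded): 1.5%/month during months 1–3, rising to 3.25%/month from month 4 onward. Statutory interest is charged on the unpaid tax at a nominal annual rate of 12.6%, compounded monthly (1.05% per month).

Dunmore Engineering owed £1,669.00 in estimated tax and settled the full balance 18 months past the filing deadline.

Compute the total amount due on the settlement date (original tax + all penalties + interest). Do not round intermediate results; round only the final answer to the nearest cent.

£2,902.98

Penalty, months 1–3: 3 × 1.5% × £1,669.00 = £75.11…
Penalty, months 4–18: 15 × 3.25% × £1,669.00 = £813.64…
Interest: £1,669.00 × ((1 + 0.0105)^18 − 1) = £1,669.00 × 0.2068512… = £345.2346…
Total = £1,669.00 + £888.7425 + £345.2346… = £2,902.98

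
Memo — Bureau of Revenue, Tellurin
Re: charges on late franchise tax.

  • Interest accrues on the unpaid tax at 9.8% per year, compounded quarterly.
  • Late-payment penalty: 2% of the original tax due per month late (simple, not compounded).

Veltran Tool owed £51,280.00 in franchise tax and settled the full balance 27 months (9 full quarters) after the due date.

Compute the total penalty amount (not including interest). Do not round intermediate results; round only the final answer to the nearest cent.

£27,691.20

Late-payment penalty = 2% × £51,280.00 × 27 mo = £27,691.20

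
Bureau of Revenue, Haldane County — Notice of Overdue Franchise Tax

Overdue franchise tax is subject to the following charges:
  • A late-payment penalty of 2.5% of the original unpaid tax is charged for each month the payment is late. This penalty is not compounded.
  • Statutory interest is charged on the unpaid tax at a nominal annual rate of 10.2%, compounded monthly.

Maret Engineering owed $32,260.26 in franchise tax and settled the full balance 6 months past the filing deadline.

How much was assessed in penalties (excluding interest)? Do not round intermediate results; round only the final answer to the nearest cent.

$4,839.04

Late-payment penalty: 6 × 2.5% × $32,260.26 = $4,839.04…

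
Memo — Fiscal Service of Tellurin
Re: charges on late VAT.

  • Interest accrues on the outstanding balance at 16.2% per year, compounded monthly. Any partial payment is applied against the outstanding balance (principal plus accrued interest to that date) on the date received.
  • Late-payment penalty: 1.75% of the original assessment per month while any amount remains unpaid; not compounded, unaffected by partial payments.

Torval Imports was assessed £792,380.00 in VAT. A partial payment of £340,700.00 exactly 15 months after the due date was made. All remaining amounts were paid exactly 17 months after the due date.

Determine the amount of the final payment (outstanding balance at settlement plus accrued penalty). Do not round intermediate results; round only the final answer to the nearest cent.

Monthly rate = 16.2% ÷ 12 = 1.35%
Balance at month 15: £792,380.0000 × (1 + 0.0135)^15 = £968,924.1947…
After £340,700.00 payment: £968,924.1947… − £340,700.00 = £628,224.1947…
Balance at month 17: £628,224.1947… × (1 + 0.0135)^2 = £645,300.7418…
Penalty: 17 × 1.75% × £792,380.00 = £235,733.05
Final settlement = outstanding balance + penalty = £645,300.7418… + £235,733.05 = £881,033.79

£881,033.79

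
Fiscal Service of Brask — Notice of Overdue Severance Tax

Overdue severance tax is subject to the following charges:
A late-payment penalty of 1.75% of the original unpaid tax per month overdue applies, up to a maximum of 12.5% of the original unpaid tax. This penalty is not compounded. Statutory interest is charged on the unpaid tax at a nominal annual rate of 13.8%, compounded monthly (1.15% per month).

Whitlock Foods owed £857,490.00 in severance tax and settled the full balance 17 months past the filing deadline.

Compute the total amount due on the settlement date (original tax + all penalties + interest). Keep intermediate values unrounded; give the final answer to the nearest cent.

Penalty (uncapped): 17 × 1.75% × £857,490.00 = £255,103.28…; cap = 12.5% × £857,490.00 = £107,186.25 → penalty = £107,186.25
Interest: £857,490.00 × ((1 + 0.0115)^17 − 1) = £857,490.00 × 0.2145631… = £183,985.7084…
Total = £857,490.00 + £107,186.2500 + £183,985.7084… = £1,148,661.96

£1,148,661.96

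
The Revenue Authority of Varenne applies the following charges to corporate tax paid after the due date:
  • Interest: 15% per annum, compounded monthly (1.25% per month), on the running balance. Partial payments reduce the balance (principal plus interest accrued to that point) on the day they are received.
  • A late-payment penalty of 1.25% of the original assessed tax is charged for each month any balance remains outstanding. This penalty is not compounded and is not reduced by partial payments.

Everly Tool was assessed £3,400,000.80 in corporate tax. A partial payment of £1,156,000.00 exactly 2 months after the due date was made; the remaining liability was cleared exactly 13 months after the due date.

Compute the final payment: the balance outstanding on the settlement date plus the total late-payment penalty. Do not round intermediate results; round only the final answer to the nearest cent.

£3,223,132.10

Balance at month 2: £3,400,000.8000 × (1 + 0.0125)^2 = £3,485,532.0701…
After £1,156,000.00 payment: £3,485,532.0701… − £1,156,000.00 = £2,329,532.0701…
Balance at month 13: £2,329,532.0701… × (1 + 0.0125)^11 = £2,670,631.9749…
Penalty: 13 × 1.25% × £3,400,000.80 = £552,500.13
Final settlement = outstanding balance + penalty = £2,670,631.9749… + £552,500.13 = £3,223,132.10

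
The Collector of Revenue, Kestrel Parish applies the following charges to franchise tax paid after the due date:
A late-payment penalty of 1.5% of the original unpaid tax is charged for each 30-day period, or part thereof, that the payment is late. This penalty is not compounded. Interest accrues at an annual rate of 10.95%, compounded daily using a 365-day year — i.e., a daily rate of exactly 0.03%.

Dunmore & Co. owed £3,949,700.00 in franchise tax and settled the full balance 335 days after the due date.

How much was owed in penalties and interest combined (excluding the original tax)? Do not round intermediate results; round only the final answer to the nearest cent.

Penalty periods: ⌈335/30⌉ = 12; penalty = 12 × 1.5% × £3,949,700.00 = £710,946.00
Interest: £3,949,700.00 × ((1 + 0.0003)^335 − 1) = £3,949,700.00 × 0.10570698… = £417,510.8446…
Penalties + interest = £710,946.0000 + £417,510.8446… = £1,128,456.84

£1,128,456.84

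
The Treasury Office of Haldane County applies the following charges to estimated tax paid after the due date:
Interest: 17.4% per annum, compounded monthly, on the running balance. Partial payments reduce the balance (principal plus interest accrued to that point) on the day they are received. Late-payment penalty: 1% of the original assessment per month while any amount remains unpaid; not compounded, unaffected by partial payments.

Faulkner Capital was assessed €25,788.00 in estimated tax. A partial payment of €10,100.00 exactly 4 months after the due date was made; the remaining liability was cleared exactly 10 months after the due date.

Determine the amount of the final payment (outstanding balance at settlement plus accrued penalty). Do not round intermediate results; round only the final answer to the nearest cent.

Monthly rate = 17.4% ÷ 12 = 1.45%
Balance at month 4: €25,788.0000 × (1 + 0.0145)^4 = €27,316.5512…
After €10,100.00 payment: €27,316.5512… − €10,100.00 = €17,216.5512…
Balance at month 10: €17,216.5512… × (1 + 0.0145)^6 = €18,769.7490…
Penalty: 10 × 1% × €25,788.00 = €2,578.80
Final settlement = outstanding balance + penalty = €18,769.7490… + €2,578.80 = €21,348.55

€21,348.55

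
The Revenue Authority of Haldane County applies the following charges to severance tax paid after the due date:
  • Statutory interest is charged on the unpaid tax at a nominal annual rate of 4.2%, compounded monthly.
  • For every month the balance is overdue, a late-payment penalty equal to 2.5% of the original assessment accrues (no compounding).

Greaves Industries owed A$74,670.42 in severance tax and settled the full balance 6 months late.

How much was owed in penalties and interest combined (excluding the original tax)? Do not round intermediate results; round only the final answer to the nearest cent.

Late-payment penalty = 2.5% × A$74,670.42 × 6 mo = A$11,200.56…
Interest (4.2%/yr ÷ 12 = 0.35%/month): A$74,670.42 × ((1 + 0.0035)^6 − 1) = A$1,581.8637…
Penalties + interest = A$11,200.5630 + A$1,581.8637… = A$12,782.43

A$12,782.43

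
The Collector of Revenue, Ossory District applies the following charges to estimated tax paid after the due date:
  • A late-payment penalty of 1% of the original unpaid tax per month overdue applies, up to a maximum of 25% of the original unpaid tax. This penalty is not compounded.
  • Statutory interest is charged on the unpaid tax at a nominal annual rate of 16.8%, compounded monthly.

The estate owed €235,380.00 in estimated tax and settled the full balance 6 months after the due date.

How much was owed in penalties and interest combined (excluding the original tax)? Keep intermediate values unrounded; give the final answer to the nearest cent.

€34,599.79

Penalty: 6 × 1% × €235,380.00 = €14,122.80 (below the 25% cap of €58,845.00)
Interest (16.8%/yr ÷ 12 = 1.4%/month): €235,380.00 × ((1 + 0.014)^6 − 1) = €20,476.9913…
Penalties + interest = €14,122.8000 + €20,476.9913… = €34,599.79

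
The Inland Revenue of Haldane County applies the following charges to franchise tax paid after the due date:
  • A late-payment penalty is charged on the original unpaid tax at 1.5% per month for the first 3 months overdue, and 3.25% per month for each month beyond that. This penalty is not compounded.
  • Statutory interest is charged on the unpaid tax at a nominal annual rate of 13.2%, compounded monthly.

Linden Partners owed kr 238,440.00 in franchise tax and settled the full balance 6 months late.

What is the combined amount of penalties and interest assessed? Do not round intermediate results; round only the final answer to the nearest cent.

kr 50,153.91

Penalty, months 1–3: 3 × 1.5% × kr 238,440.00 = kr 10,729.80
Penalty, months 4–6: 3 × 3.25% × kr 238,440.00 = kr 23,247.90
Interest (13.2%/yr ÷ 12 = 1.1%/month): kr 238,440.00 × ((1 + 0.011)^6 − 1) = kr 16,176.2085…
Penalties + interest = kr 33,977.7000 + kr 16,176.2085… = kr 50,153.91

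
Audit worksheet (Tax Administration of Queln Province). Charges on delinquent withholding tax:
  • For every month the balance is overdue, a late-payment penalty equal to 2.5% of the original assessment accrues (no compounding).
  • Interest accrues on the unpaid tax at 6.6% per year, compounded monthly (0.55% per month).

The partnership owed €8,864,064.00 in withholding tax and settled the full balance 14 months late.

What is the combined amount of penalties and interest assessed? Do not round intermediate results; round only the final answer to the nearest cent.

Late-payment penalty: 14 × 2.5% × €8,864,064.00 = €3,102,422.40
Interest: €8,864,064.00 × ((1 + 0.0055)^14 − 1) = €8,864,064.00 × 0.0798142… = €707,478.5017…
Penalties + interest = €3,102,422.4000 + €707,478.5017… = €3,809,900.90

€3,809,900.90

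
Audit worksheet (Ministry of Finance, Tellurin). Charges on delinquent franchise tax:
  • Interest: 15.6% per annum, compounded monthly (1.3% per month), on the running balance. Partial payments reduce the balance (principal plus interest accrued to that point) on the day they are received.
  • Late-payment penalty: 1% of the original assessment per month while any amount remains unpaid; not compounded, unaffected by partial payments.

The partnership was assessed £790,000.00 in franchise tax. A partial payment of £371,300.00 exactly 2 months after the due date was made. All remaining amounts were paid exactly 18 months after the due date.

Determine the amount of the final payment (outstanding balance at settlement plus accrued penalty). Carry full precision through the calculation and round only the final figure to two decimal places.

Balance at month 2: £790,000.0000 × (1 + 0.013)^2 = £810,673.5100
After £371,300.00 payment: £810,673.5100 − £371,300.00 = £439,373.5100
Balance at month 18: £439,373.5100 × (1 + 0.013)^16 = £540,237.8338…
Penalty: 18 × 1% × £790,000.00 = £142,200.00
Final settlement = outstanding balance + penalty = £540,237.8338… + £142,200.00 = £682,437.83

£682,437.83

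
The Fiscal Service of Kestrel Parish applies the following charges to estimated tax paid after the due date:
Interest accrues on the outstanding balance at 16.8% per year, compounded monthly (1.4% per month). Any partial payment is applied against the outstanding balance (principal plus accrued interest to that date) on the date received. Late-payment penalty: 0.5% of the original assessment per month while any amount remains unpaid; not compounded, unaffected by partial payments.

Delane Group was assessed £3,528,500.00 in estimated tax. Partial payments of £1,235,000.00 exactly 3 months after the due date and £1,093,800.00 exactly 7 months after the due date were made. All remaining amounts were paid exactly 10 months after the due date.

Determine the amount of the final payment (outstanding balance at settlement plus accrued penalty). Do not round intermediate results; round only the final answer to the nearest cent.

Balance at month 3: £3,528,500.0000 × (1 + 0.014)^3 = £3,678,781.4402…
After £1,235,000.00 payment: £3,678,781.4402… − £1,235,000.00 = £2,443,781.4402…
Balance at month 7: £2,443,781.4402… × (1 + 0.014)^4 = £2,583,534.0047…
After £1,093,800.00 payment: £2,583,534.0047… − £1,093,800.00 = £1,489,734.0047…
Balance at month 10: £1,489,734.0047… × (1 + 0.014)^3 = £1,553,182.8843…
Penalty: 10 × 0.5% × £3,528,500.00 = £176,425.00
Final settlement = outstanding balance + penalty = £1,553,182.8843… + £176,425.00 = £1,729,607.88

£1,729,607.88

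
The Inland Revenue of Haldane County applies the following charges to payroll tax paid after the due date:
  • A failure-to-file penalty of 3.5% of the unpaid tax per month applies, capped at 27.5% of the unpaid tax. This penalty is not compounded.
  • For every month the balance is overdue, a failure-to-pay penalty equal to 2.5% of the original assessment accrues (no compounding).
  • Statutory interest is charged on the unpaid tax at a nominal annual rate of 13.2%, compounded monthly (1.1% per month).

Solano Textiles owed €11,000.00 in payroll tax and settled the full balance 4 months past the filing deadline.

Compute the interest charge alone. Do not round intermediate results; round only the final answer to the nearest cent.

€492.04

Interest: €11,000.00 × ((1 + 0.011)^4 − 1) = €11,000.00 × 0.0447313… = €492.0447…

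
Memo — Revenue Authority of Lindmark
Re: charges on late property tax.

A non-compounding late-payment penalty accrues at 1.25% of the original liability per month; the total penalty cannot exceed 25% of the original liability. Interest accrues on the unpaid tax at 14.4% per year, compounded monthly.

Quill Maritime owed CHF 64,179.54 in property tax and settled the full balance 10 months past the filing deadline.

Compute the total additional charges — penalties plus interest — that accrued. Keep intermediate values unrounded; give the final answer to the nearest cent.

Penalty: 10 × 1.25% × CHF 64,179.54 = CHF 8,022.44… (below the 25% cap of CHF 16,044.89…)
Interest (14.4%/yr ÷ 12 = 1.2%/month): CHF 64,179.54 × ((1 + 0.012)^10 − 1) = CHF 8,131.0200…
Penalties + interest = CHF 8,022.4425 + CHF 8,131.0200… = CHF 16,153.46

CHF 16,153.46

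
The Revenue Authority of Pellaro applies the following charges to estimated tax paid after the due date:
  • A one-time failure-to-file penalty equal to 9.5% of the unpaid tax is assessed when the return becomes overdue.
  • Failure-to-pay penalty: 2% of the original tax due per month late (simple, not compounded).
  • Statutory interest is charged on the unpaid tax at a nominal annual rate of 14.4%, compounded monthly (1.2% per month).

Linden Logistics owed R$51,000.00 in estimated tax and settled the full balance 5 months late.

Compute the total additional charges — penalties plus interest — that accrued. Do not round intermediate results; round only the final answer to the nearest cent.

Failure-to-file penalty: 9.5% × R$51,000.00 = R$4,845.00
Failure-to-pay penalty = 2% × R$51,000.00 × 5 mo = R$5,100.00
Interest: R$51,000.00 × ((1 + 0.012)^5 − 1) = R$51,000.00 × 0.0614574… = R$3,134.3266…
Penalties + interest = R$9,945.0000 + R$3,134.3266… = R$13,079.33

R$13,079.33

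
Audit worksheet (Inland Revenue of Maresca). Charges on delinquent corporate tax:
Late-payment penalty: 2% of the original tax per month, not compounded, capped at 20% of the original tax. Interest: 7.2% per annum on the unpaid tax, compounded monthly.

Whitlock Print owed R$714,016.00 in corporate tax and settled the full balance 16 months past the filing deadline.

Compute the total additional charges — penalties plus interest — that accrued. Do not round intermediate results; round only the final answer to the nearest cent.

Penalty (uncapped): 16 × 2% × R$714,016.00 = R$228,485.12; cap = 20% × R$714,016.00 = R$142,803.20 → penalty = R$142,803.20
Interest (7.2%/yr ÷ 12 = 0.6%/month): R$714,016.00 × ((1 + 0.006)^16 − 1) = R$71,718.1612…
Penalties + interest = R$142,803.2000 + R$71,718.1612… = R$214,521.36

R$214,521.36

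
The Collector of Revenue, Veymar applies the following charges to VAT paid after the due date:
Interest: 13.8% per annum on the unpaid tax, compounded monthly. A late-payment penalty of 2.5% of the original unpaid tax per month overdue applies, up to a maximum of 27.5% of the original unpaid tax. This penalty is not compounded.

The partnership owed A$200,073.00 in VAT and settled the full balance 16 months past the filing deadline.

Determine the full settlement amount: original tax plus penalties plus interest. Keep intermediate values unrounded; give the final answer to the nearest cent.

A$295,258.61

Penalty (uncapped): 16 × 2.5% × A$200,073.00 = A$80,029.20; cap = 27.5% × A$200,073.00 = A$55,020.08… → penalty = A$55,020.08…
Interest (13.8%/yr ÷ 12 = 1.15%/month): A$200,073.00 × ((1 + 0.0115)^16 − 1) = A$40,165.5389…
Total = A$200,073.00 + A$55,020.0750 + A$40,165.5389… = A$295,258.61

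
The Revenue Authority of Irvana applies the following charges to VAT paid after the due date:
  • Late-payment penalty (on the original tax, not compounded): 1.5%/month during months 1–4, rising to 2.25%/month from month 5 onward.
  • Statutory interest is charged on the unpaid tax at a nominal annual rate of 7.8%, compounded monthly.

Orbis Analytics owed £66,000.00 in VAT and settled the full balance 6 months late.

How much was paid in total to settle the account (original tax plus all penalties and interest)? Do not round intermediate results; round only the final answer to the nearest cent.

£75,546.19

Penalty, months 1–4: 4 × 1.5% × £66,000.00 = £3,960.00
Penalty, months 5–6: 2 × 2.25% × £66,000.00 = £2,970.00
Interest (7.8%/yr ÷ 12 = 0.65%/month): £66,000.00 × ((1 + 0.0065)^6 − 1) = £2,616.1918…
Total = £66,000.00 + £6,930.0000 + £2,616.1918… = £75,546.19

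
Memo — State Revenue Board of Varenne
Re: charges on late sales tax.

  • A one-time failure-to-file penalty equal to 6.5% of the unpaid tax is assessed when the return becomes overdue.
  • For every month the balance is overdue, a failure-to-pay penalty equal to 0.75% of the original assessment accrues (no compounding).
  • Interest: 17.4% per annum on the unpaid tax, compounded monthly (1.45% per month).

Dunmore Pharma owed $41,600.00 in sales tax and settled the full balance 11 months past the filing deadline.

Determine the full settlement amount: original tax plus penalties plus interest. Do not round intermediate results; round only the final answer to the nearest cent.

$54,873.80

Failure-to-file penalty: 6.5% × $41,600.00 = $2,704.00
Failure-to-pay penalty: 11 × 0.75% × $41,600.00 = $3,432.00
Interest: $41,600.00 × ((1 + 0.0145)^11 − 1) = $41,600.00 × 0.1715817… = $7,137.7971…
Total = $41,600.00 + $6,136.0000 + $7,137.7971… = $54,873.80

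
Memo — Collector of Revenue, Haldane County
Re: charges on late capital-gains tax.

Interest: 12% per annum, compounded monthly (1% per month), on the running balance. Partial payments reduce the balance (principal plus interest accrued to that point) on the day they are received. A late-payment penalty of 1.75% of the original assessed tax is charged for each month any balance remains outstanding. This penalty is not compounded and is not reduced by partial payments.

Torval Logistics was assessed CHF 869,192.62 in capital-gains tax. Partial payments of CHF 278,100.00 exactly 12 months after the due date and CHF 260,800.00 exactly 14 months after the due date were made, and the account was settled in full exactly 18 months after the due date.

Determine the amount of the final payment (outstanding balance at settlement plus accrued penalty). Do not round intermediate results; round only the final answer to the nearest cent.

CHF 746,879.95

Balance at month 12: CHF 869,192.6200 × (1 + 0.01)^12 = CHF 979,428.0002…
After CHF 278,100.00 payment: CHF 979,428.0002… − CHF 278,100.00 = CHF 701,328.0002…
Balance at month 14: CHF 701,328.0002… × (1 + 0.01)^2 = CHF 715,424.6930…
After CHF 260,800.00 payment: CHF 715,424.6930… − CHF 260,800.00 = CHF 454,624.6930…
Balance at month 18: CHF 454,624.6930… × (1 + 0.01)^4 = CHF 473,084.2786…
Penalty: 18 × 1.75% × CHF 869,192.62 = CHF 273,795.68…
Final settlement = outstanding balance + penalty = CHF 473,084.2786… + CHF 273,795.68… = CHF 746,879.95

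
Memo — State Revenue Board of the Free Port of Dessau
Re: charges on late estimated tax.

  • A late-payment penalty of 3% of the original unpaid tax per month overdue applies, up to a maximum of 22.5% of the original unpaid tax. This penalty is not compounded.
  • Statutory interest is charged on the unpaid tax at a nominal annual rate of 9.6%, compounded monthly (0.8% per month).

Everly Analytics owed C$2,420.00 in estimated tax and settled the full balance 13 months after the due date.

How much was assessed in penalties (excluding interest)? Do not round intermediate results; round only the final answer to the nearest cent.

C$544.50

Penalty (uncapped): 13 × 3% × C$2,420.00 = C$943.80; cap = 22.5% × C$2,420.00 = C$544.50 → penalty = C$544.50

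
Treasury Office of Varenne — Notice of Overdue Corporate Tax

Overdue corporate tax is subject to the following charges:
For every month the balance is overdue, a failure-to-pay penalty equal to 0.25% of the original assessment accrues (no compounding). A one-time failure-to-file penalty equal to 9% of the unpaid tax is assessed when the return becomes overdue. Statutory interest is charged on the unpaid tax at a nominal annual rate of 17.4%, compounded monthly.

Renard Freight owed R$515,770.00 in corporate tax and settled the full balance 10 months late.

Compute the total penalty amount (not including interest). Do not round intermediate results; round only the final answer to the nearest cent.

Failure-to-file penalty: 9% × R$515,770.00 = R$46,419.30
Failure-to-pay penalty: 10 × 0.25% × R$515,770.00 = R$12,894.25
Total penalty = R$46,419.30 + R$12,894.25 = R$59,313.55

R$59,313.55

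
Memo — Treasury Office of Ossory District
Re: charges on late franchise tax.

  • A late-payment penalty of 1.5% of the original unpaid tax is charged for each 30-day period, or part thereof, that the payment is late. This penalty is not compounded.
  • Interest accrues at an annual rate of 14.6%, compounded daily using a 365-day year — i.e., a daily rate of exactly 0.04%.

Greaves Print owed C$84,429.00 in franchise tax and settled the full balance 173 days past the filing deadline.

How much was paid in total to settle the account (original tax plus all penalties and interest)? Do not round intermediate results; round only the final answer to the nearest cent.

Penalty periods: ⌈173/30⌉ = 6; penalty = 6 × 1.5% × C$84,429.00 = C$7,598.61
Interest: C$84,429.00 × ((1 + 0.0004)^173 − 1) = C$84,429.00 × 0.07163569… = C$6,048.1297…
Total = C$84,429.00 + C$7,598.6100 + C$6,048.1297… = C$98,075.74

C$98,075.74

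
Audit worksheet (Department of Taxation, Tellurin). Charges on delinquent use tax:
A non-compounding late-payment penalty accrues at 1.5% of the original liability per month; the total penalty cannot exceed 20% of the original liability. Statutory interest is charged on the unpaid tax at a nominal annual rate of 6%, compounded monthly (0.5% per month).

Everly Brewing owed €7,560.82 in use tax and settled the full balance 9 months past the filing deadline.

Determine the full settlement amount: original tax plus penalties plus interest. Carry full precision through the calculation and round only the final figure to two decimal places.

€8,928.65

Penalty: 9 × 1.5% × €7,560.82 = €1,020.71… (below the 20% cap of €1,512.16…)
Interest: €7,560.82 × ((1 + 0.005)^9 − 1) = €7,560.82 × 0.0459106… = €347.1216…
Total = €7,560.82 + €1,020.7107 + €347.1216… = €8,928.65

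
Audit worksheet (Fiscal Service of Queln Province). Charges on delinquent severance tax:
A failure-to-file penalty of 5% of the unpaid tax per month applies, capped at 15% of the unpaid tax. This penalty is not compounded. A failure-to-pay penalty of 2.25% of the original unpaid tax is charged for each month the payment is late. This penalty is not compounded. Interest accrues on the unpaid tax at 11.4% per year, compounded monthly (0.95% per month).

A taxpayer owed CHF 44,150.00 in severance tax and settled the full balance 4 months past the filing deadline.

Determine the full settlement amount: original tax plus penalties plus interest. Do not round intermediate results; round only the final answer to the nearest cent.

CHF 56,447.76

Failure-to-file: 4 × 5% × CHF 44,150.00 = CHF 8,830.00, capped at 15% × CHF 44,150.00 = CHF 6,622.50
Failure-to-pay penalty: 4 × 2.25% × CHF 44,150.00 = CHF 3,973.50
Interest: CHF 44,150.00 × ((1 + 0.0095)^4 − 1) = CHF 44,150.00 × 0.0385449… = CHF 1,701.7590…
Total = CHF 44,150.00 + CHF 10,596.0000 + CHF 1,701.7590… = CHF 56,447.76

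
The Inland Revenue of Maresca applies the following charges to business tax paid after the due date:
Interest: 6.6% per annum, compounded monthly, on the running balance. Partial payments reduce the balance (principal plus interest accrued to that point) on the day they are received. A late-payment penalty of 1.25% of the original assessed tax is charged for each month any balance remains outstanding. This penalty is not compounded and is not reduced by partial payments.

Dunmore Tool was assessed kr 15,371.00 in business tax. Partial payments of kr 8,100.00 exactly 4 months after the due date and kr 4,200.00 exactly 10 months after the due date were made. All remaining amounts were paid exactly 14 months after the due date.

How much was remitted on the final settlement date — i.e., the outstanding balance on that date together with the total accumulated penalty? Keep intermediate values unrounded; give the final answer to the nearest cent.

Monthly rate = 6.6% ÷ 12 = 0.55%
Balance at month 4: kr 15,371.0000 × (1 + 0.0055)^4 = kr 15,711.9621…
After kr 8,100.00 payment: kr 15,711.9621… − kr 8,100.00 = kr 7,611.9621…
Balance at month 10: kr 7,611.9621… × (1 + 0.0055)^6 = kr 7,866.6362…
After kr 4,200.00 payment: kr 7,866.6362… − kr 4,200.00 = kr 3,666.6362…
Balance at month 14: kr 3,666.6362… × (1 + 0.0055)^4 = kr 3,747.9701…
Penalty: 14 × 1.25% × kr 15,371.00 = kr 2,689.93…
Final settlement = outstanding balance + penalty = kr 3,747.9701… + kr 2,689.93… = kr 6,437.90

kr 6,437.90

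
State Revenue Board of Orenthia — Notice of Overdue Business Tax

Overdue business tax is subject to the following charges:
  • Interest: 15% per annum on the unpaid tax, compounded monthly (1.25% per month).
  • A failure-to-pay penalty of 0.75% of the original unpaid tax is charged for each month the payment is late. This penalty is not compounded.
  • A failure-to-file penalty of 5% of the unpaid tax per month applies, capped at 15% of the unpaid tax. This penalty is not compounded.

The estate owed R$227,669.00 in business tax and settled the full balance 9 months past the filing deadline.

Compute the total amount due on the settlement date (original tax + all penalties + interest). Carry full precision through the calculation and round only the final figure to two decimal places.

Failure-to-file: 9 × 5% × R$227,669.00 = R$102,451.05, capped at 15% × R$227,669.00 = R$34,150.35
Failure-to-pay penalty = 0.75% × R$227,669.00 × 9 mo = R$15,367.66…
Interest: R$227,669.00 × ((1 + 0.0125)^9 − 1) = R$227,669.00 × 0.1182922… = R$26,931.4617…
Total = R$227,669.00 + R$49,518.0075 + R$26,931.4617… = R$304,118.47

R$304,118.47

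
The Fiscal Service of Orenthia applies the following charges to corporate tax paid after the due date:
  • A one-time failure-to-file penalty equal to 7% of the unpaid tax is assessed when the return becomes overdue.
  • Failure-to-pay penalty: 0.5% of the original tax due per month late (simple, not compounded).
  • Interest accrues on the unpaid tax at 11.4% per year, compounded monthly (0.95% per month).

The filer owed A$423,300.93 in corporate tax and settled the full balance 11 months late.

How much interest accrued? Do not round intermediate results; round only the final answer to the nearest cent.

A$46,397.14

Interest: A$423,300.93 × ((1 + 0.0095)^11 − 1) = A$423,300.93 × 0.1096079… = A$46,397.1433…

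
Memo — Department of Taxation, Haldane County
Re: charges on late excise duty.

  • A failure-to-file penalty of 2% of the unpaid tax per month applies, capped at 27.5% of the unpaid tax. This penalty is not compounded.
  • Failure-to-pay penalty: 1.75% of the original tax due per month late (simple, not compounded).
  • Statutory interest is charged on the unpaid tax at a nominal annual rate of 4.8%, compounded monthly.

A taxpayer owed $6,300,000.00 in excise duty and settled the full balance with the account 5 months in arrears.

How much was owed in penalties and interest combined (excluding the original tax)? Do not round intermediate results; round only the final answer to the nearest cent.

$1,308,262.04

Failure-to-file: 5 × 2% × $6,300,000.00 = $630,000.00 (under the 27.5% cap)
Failure-to-pay penalty = 1.75% × $6,300,000.00 × 5 mo = $551,250.00
Interest (4.8%/yr ÷ 12 = 0.4%/month): $6,300,000.00 × ((1 + 0.004)^5 − 1) = $127,012.0401…
Penalties + interest = $1,181,250.0000 + $127,012.0401… = $1,308,262.04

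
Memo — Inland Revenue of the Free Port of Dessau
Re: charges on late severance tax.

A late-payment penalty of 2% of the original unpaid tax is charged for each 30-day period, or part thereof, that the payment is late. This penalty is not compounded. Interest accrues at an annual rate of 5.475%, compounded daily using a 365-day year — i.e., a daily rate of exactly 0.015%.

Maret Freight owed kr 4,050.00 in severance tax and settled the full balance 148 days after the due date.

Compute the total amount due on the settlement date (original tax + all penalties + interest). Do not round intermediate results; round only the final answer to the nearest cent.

kr 4,545.91

Penalty periods: ⌈148/30⌉ = 5; penalty = 5 × 2% × kr 4,050.00 = kr 405.00
Interest: kr 4,050.00 × ((1 + 0.00015)^148 − 1) = kr 4,050.00 × 0.02244655… = kr 90.9085…
Total = kr 4,050.00 + kr 405.0000 + kr 90.9085… = kr 4,545.91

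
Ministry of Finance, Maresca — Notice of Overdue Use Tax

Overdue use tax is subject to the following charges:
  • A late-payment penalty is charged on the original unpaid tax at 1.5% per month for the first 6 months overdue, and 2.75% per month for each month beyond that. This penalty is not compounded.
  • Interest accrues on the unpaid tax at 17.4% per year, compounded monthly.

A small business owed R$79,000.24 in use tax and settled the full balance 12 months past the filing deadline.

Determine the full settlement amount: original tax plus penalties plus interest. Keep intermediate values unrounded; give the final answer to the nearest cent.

Penalty, months 1–6: 6 × 1.5% × R$79,000.24 = R$7,110.02…
Penalty, months 7–12: 6 × 2.75% × R$79,000.24 = R$13,035.04…
Interest (17.4%/yr ÷ 12 = 1.45%/month): R$79,000.24 × ((1 + 0.0145)^12 − 1) = R$14,897.0433…
Total = R$79,000.24 + R$20,145.0612 + R$14,897.0433… = R$114,042.34

R$114,042.34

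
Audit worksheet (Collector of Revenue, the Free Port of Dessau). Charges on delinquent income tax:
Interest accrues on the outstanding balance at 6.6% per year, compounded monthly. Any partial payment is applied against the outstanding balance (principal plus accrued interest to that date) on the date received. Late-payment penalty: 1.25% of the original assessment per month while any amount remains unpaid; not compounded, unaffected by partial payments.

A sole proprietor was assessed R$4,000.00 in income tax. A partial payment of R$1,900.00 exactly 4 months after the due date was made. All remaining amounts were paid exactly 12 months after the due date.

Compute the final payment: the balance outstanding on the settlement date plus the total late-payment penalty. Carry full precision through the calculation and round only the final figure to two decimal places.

Monthly rate = 6.6% ÷ 12 = 0.55%
Balance at month 4: R$4,000.0000 × (1 + 0.0055)^4 = R$4,088.7287…
After R$1,900.00 payment: R$4,088.7287… − R$1,900.00 = R$2,188.7287…
Balance at month 12: R$2,188.7287… × (1 + 0.0055)^8 = R$2,286.9071…
Penalty: 12 × 1.25% × R$4,000.00 = R$600.00
Final settlement = outstanding balance + penalty = R$2,286.9071… + R$600.00 = R$2,886.91

R$2,886.91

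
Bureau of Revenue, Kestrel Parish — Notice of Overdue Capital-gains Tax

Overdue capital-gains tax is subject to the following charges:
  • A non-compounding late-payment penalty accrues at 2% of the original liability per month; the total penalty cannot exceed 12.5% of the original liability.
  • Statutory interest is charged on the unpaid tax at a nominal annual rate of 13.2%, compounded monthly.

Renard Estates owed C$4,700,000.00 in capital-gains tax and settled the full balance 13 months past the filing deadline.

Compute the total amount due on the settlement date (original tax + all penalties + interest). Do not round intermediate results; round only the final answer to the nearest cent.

Penalty (uncapped): 13 × 2% × C$4,700,000.00 = C$1,222,000.00; cap = 12.5% × C$4,700,000.00 = C$587,500.00 → penalty = C$587,500.00
Interest (13.2%/yr ÷ 12 = 1.1%/month): C$4,700,000.00 × ((1 + 0.011)^13 − 1) = C$718,297.9199…
Total = C$4,700,000.00 + C$587,500.0000 + C$718,297.9199… = C$6,005,797.92

C$6,005,797.92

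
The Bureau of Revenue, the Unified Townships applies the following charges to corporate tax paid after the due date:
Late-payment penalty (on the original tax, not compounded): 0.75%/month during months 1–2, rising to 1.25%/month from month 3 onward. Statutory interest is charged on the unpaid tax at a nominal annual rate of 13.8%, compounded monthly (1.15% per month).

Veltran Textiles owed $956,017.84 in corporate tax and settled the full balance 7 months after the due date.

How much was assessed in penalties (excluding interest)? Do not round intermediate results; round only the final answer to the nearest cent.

Penalty, months 1–2: 2 × 0.75% × $956,017.84 = $14,340.27…
Penalty, months 3–7: 5 × 1.25% × $956,017.84 = $59,751.12…
Total penalty = $14,340.27… + $59,751.12… = $74,091.38

$74,091.38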